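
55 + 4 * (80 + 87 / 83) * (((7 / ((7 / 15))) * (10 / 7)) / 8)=76640 / 83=923.37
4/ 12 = 1/ 3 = 0.33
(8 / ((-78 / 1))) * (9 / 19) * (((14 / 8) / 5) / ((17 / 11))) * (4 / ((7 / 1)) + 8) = -396 / 4199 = -0.09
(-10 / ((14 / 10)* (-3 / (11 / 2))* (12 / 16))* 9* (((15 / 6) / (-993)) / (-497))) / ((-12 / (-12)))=2750 / 3454647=0.00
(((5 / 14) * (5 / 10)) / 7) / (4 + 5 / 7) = 5 / 924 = 0.01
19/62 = 0.31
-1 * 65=-65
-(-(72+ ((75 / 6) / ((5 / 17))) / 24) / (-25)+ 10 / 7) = -36787 / 8400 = -4.38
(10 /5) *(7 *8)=112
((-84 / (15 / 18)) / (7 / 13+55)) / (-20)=819 / 9025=0.09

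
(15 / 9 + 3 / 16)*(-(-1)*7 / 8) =623 / 384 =1.62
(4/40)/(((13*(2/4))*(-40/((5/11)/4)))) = -1/22880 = -0.00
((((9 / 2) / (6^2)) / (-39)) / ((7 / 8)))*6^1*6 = -12 / 91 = -0.13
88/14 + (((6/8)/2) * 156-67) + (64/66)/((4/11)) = 19/42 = 0.45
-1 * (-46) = 46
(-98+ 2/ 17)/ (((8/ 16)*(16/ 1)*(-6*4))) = 26/ 51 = 0.51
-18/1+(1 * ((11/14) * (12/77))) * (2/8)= -1761/98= -17.97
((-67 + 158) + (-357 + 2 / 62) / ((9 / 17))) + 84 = -139297 / 279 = -499.27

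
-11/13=-0.85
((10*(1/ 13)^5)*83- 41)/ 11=-3.73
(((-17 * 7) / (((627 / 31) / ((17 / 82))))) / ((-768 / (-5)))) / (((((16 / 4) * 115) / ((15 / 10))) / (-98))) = 0.00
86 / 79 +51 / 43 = 7727 / 3397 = 2.27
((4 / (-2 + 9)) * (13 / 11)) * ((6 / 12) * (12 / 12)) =26 / 77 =0.34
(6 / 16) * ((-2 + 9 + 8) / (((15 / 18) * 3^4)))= 1 / 12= 0.08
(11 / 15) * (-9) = -33 / 5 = -6.60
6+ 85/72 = 517/72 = 7.18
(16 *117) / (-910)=-72 / 35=-2.06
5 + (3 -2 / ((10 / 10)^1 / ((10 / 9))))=52 / 9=5.78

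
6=6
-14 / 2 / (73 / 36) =-252 / 73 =-3.45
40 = 40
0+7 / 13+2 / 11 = 0.72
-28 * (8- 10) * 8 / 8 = 56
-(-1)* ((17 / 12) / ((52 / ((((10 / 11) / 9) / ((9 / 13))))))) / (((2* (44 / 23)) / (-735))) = -478975 / 627264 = -0.76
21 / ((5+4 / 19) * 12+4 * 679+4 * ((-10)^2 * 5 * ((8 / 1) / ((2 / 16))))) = 0.00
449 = 449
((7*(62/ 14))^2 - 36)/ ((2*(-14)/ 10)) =-4625/ 14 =-330.36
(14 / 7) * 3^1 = 6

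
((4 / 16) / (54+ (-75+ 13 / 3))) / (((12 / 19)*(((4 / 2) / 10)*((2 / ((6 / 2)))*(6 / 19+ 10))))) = -1083 / 62720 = -0.02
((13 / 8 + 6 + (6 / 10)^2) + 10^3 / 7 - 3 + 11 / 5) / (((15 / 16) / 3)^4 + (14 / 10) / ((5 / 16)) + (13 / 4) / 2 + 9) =1720803328 / 173345599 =9.93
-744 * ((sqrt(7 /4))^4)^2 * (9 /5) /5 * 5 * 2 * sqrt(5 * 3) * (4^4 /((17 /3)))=-4395270.00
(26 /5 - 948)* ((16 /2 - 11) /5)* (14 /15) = 65996 /125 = 527.97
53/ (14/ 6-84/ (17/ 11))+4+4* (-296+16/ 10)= -15581319/ 13265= -1174.62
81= 81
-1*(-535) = 535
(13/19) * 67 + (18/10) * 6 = 5381/95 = 56.64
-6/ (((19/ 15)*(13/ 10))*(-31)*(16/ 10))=1125/ 15314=0.07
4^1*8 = 32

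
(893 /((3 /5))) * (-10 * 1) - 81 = -44893 /3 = -14964.33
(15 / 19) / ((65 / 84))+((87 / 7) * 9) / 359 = 826677 / 620711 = 1.33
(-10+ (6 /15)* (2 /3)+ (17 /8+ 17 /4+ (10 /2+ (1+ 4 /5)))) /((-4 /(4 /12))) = -0.29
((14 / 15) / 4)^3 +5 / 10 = 13843 / 27000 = 0.51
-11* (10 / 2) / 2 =-55 / 2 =-27.50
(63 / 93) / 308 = 3 / 1364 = 0.00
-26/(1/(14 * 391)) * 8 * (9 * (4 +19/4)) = -89664120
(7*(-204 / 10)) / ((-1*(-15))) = -238 / 25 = -9.52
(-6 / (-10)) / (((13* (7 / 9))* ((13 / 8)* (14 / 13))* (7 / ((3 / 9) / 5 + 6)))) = 36 / 1225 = 0.03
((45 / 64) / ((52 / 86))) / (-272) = -0.00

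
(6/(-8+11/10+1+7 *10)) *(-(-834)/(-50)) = -5004/3205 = -1.56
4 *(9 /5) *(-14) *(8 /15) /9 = -448 /75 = -5.97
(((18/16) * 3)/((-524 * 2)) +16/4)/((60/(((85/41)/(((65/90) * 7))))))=244137/8937344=0.03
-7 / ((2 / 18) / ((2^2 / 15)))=-84 / 5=-16.80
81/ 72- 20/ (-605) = 1121/ 968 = 1.16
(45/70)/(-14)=-9/196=-0.05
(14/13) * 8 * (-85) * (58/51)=-832.82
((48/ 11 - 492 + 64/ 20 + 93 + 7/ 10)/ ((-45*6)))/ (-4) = -14327/ 39600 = -0.36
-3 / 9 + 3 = 8 / 3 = 2.67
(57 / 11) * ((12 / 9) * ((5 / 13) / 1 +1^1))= 1368 / 143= 9.57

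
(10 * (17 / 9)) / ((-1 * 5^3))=-34 / 225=-0.15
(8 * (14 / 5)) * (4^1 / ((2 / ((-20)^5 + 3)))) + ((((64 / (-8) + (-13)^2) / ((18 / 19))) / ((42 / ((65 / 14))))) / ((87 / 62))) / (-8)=-377162607612503 / 2630880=-143359867.27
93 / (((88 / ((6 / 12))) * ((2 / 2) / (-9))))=-837 / 176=-4.76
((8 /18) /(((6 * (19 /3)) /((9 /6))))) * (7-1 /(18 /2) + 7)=0.24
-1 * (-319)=319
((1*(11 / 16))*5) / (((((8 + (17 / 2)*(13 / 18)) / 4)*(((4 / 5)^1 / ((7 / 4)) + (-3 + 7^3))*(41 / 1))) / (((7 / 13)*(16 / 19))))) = 53900 / 1706186833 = 0.00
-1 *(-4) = 4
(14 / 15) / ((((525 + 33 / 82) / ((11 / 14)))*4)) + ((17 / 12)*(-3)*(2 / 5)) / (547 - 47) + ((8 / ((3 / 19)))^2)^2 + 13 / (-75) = 12776378578997401 / 1938735000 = 6590059.28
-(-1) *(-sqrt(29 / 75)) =-sqrt(87) / 15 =-0.62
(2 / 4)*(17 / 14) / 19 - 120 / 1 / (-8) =7997 / 532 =15.03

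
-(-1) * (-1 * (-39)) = 39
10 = 10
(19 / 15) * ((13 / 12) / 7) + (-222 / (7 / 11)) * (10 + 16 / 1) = -9070.09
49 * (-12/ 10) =-294/ 5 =-58.80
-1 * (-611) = 611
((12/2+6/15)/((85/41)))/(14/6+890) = 3936/1137725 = 0.00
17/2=8.50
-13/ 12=-1.08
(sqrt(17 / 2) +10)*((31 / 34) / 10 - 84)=-1083.72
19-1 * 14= 5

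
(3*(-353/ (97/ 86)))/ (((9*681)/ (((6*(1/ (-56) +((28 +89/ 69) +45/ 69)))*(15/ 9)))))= -8775511165/ 191433186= -45.84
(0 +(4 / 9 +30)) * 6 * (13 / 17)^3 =1203956 / 14739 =81.69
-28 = -28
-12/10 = -6/5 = -1.20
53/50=1.06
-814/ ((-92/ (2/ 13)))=407/ 299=1.36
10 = 10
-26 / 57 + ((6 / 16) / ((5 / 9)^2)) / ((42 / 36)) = 23353 / 39900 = 0.59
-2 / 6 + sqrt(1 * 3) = -1 / 3 + sqrt(3) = 1.40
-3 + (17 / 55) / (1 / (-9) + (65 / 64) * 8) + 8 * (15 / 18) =352757 / 95205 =3.71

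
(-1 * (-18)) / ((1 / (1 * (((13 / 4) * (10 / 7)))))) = 585 / 7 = 83.57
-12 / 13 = -0.92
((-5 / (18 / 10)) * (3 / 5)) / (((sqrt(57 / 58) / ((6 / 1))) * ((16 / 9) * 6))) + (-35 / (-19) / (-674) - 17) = -217737 / 12806 - 5 * sqrt(3306) / 304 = -17.95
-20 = -20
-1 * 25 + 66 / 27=-203 / 9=-22.56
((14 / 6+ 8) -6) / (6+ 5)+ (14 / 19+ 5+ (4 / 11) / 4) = 3901 / 627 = 6.22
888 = 888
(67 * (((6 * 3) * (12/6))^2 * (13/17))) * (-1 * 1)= -1128816/17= -66400.94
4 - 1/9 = 35/9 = 3.89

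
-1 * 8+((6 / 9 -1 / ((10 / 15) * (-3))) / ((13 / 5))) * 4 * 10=388 / 39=9.95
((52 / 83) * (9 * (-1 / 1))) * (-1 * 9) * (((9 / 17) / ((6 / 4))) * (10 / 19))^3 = 909792000 / 2796956161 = 0.33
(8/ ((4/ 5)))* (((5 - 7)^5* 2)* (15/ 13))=-9600/ 13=-738.46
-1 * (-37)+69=106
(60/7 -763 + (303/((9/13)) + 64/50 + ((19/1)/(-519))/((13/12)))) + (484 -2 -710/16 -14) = 108.11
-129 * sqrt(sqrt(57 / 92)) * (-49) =6321 * sqrt(2) * 23^(3 / 4) * 57^(1 / 4) / 46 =5607.99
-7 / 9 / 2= -7 / 18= -0.39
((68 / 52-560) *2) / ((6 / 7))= -16947 / 13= -1303.62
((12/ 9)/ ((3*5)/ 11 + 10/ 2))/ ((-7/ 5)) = -22/ 147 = -0.15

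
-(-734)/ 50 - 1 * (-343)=8942/ 25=357.68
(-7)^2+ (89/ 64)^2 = 208625/ 4096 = 50.93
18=18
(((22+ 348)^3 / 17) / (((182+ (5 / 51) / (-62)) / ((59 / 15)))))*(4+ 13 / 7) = 1519367126800 / 4028353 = 377168.32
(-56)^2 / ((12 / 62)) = 48608 / 3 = 16202.67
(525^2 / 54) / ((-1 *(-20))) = 6125 / 24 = 255.21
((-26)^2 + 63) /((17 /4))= 2956 /17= 173.88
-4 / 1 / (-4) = 1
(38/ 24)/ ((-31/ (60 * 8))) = -760/ 31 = -24.52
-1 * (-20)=20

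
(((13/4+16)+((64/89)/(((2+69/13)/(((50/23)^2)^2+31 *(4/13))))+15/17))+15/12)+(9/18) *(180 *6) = 45413212104969/80445892270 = 564.52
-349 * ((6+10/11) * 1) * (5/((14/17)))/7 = -1127270/539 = -2091.41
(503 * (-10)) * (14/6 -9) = 100600/3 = 33533.33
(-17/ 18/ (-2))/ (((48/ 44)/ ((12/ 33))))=17/ 108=0.16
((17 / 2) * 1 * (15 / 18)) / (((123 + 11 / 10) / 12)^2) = 6000 / 90593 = 0.07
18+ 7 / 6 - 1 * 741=-4331 / 6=-721.83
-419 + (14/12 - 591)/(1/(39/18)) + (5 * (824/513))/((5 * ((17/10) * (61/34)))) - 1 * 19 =-214725755/125172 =-1715.45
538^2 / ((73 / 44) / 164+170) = 2088627904 / 1226793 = 1702.51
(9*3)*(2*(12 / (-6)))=-108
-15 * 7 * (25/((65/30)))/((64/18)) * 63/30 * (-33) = 9823275/416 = 23613.64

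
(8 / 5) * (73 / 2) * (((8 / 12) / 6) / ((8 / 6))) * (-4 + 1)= -73 / 5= -14.60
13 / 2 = 6.50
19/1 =19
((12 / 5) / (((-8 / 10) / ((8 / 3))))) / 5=-8 / 5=-1.60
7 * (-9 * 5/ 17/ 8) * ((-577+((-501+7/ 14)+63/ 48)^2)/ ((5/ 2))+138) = -4015164951/ 17408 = -230650.56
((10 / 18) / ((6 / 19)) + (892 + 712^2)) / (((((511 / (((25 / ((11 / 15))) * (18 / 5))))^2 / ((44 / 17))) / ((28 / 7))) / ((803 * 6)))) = 88851294360000 / 60809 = 1461153683.83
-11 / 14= -0.79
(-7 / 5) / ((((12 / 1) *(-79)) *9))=7 / 42660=0.00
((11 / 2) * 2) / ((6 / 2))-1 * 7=-10 / 3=-3.33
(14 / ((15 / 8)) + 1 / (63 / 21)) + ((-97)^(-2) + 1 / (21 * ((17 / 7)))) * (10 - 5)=18951001 / 2399295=7.90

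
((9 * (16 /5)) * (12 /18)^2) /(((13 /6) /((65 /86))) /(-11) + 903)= 264 /18619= 0.01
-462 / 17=-27.18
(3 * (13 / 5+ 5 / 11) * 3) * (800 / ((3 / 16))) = 1290240 / 11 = 117294.55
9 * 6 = 54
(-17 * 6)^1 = -102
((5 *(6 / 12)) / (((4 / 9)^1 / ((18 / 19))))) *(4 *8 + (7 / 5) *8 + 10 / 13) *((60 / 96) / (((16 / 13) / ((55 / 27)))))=1178925 / 4864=242.38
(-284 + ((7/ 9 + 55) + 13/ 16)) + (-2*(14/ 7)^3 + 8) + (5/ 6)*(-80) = -43499/ 144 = -302.08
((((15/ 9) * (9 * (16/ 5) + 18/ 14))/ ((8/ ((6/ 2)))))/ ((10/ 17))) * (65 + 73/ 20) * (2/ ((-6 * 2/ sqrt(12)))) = -8192691 * sqrt(3)/ 11200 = -1266.98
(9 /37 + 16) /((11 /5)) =3005 /407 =7.38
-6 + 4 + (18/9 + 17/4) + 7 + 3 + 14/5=341/20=17.05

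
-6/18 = -0.33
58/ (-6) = -29/ 3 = -9.67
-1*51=-51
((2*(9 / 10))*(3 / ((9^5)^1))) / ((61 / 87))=29 / 222345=0.00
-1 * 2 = -2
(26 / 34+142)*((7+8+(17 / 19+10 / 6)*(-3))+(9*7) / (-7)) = -77664 / 323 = -240.45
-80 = -80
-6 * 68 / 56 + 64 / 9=-11 / 63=-0.17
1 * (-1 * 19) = -19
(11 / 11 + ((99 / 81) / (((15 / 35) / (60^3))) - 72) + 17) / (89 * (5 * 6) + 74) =307973 / 1372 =224.47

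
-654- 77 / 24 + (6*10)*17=362.79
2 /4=1 /2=0.50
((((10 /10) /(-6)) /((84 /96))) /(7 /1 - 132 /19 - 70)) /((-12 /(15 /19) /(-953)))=4765 /27909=0.17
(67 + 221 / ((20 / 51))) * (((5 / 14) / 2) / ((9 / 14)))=12611 / 72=175.15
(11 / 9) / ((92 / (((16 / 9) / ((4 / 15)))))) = 55 / 621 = 0.09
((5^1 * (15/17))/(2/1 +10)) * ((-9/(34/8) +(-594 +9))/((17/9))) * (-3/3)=2245725/19652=114.27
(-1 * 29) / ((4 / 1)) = -29 / 4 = -7.25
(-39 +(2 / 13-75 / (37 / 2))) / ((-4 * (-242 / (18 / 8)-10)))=-185715 / 2035592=-0.09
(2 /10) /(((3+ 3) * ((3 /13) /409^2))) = 2174653 /90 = 24162.81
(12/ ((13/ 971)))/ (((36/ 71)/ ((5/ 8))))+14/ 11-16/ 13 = 3791899/ 3432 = 1104.87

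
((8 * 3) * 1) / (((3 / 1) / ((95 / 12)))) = 190 / 3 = 63.33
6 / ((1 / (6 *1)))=36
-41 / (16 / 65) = -2665 / 16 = -166.56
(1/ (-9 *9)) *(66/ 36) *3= -11/ 162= -0.07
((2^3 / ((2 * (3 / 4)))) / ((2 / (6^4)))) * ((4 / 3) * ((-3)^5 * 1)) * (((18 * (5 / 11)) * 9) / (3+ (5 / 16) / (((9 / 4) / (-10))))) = -16325867520 / 319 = -51178268.09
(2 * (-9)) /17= -18 /17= -1.06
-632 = -632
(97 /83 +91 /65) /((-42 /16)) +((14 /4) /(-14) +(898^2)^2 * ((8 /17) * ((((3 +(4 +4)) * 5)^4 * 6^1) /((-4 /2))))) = -4978456641723076143128059 /592620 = -8400757047894225883.58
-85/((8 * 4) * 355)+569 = 1292751/2272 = 568.99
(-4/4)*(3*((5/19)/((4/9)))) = -135/76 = -1.78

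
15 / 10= 1.50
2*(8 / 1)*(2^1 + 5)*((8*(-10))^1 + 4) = -8512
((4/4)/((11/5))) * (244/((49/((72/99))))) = 9760/5929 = 1.65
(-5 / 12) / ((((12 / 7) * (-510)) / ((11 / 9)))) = 77 / 132192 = 0.00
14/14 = 1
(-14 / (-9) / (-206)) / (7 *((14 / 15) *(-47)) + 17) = 35 / 1344459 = 0.00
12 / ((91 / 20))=240 / 91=2.64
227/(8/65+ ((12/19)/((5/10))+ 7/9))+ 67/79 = 200936846/1900187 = 105.75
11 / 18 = 0.61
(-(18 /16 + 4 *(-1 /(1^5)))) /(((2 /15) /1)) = 21.56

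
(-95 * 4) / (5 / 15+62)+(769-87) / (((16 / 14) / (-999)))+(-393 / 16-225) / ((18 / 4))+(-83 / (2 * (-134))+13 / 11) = -596213.31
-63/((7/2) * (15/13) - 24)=546/173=3.16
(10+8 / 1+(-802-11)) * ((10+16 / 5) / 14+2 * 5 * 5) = -283497 / 7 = -40499.57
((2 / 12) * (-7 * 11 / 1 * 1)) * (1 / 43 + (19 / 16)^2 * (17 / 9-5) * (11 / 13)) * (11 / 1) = 1006052201 / 1931904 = 520.76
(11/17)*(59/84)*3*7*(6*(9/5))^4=1379620836/10625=129846.67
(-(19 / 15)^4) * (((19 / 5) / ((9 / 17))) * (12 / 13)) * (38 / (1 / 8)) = -51185918528 / 9871875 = -5185.02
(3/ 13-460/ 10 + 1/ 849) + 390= 3799288/ 11037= 344.23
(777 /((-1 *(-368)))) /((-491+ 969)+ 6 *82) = 777 /356960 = 0.00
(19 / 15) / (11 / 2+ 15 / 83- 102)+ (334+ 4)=81061076 / 239835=337.99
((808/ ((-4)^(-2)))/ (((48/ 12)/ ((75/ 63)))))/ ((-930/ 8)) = -64640/ 1953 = -33.10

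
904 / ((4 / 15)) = 3390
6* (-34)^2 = 6936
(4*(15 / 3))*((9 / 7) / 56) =45 / 98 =0.46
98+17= 115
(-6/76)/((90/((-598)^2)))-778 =-311131/285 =-1091.69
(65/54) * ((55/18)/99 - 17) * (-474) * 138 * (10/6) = 1623353225/729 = 2226821.98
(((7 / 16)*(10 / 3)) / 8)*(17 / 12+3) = 1855 / 2304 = 0.81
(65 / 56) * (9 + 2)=715 / 56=12.77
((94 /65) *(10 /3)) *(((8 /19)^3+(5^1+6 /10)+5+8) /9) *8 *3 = 963232288 /4012515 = 240.06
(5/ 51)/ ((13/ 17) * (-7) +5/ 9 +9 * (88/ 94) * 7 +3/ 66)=15510/ 8578787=0.00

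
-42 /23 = -1.83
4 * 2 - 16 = -8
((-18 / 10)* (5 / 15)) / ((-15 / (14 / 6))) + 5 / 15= 32 / 75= 0.43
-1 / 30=-0.03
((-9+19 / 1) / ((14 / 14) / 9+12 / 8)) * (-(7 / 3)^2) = -980 / 29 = -33.79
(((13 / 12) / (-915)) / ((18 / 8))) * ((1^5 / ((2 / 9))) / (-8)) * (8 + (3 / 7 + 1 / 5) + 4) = 2873 / 768600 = 0.00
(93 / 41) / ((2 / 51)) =4743 / 82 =57.84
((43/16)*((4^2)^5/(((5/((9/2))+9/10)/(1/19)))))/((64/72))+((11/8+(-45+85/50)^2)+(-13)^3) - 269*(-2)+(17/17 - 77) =57162634067/687800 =83109.38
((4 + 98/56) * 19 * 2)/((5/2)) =437/5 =87.40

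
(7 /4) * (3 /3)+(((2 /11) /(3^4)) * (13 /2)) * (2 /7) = 43763 /24948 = 1.75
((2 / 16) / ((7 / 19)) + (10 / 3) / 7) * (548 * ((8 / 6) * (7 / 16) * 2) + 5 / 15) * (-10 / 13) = -1314515 / 3276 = -401.26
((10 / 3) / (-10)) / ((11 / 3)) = -0.09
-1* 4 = -4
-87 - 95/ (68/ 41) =-9811/ 68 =-144.28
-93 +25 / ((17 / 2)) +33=-970 / 17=-57.06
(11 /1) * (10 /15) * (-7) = -154 /3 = -51.33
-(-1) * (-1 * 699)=-699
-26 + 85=59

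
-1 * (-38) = 38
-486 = -486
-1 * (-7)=7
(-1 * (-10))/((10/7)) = 7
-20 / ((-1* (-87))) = -20 / 87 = -0.23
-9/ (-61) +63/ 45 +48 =15112/ 305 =49.55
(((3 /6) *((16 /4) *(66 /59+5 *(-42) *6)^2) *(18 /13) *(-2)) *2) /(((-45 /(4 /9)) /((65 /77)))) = 39229348096 /268037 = 146357.96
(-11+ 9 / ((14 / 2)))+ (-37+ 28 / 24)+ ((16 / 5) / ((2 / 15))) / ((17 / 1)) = -31513 / 714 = -44.14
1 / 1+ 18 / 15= 11 / 5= 2.20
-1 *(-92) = 92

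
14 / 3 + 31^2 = 2897 / 3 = 965.67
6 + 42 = 48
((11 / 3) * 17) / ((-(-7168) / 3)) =187 / 7168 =0.03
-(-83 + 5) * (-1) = -78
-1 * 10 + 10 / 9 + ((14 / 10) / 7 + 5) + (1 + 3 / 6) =-197 / 90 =-2.19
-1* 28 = -28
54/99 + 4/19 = 158/209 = 0.76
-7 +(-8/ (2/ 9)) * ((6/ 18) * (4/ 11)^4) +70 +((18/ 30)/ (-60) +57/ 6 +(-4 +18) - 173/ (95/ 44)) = 171187531/ 27817900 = 6.15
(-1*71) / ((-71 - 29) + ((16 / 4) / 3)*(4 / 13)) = 2769 / 3884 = 0.71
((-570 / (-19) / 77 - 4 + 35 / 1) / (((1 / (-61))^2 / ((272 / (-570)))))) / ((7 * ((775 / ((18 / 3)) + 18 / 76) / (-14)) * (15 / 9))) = 458676507 / 887425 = 516.86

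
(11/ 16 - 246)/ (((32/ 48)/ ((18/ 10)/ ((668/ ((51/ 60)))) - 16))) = 503332737/ 85504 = 5886.66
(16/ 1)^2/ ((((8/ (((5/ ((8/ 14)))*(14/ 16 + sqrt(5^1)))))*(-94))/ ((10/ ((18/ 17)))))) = -87.52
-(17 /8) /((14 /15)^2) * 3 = -7.32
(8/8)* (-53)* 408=-21624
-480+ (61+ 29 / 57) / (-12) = -165913 / 342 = -485.13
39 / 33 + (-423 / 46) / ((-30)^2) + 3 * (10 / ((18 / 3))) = 312283 / 50600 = 6.17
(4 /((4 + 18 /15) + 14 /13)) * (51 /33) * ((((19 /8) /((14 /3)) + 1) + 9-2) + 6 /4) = 9.86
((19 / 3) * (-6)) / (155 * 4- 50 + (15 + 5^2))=-19 / 305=-0.06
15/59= 0.25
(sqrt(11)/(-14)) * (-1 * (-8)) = -4 * sqrt(11)/7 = -1.90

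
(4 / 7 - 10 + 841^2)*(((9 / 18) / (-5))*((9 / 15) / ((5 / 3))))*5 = -44558109 / 350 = -127308.88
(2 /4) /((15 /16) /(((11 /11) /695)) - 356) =8 /4729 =0.00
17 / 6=2.83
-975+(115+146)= -714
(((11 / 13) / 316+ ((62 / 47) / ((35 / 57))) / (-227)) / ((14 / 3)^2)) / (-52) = 93690963 / 15634414053440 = 0.00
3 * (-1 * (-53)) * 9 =1431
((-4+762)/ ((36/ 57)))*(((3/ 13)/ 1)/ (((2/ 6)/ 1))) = 21603/ 26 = 830.88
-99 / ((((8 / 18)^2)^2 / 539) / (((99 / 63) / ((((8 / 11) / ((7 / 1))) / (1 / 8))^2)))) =-3261895871157 / 1048576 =-3110786.32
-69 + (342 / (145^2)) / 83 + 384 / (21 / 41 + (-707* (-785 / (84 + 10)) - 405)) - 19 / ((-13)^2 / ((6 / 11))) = -4743945500134427403 / 68761497778763075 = -68.99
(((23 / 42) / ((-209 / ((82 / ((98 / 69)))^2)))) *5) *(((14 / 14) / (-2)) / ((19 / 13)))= 3988281765 / 266962388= 14.94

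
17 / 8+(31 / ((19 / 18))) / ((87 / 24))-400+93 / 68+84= -22810947 / 74936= -304.41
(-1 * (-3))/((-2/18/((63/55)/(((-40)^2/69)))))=-117369/88000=-1.33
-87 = -87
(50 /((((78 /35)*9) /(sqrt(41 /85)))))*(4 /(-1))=-700*sqrt(3485) /5967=-6.93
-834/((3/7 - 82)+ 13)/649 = 973/51920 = 0.02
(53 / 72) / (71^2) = 53 / 362952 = 0.00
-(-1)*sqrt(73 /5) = sqrt(365) /5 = 3.82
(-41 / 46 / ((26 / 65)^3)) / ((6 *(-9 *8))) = 5125 / 158976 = 0.03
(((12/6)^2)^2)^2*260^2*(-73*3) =-3789926400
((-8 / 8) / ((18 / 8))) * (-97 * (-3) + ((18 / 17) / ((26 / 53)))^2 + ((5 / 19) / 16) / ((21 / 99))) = -10245644015 / 77950236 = -131.44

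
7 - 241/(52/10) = -1023/26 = -39.35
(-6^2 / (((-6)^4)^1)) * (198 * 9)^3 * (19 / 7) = -2986580322 / 7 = -426654331.71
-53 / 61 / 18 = -0.05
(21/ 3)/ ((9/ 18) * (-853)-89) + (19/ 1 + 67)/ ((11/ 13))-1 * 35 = 66.62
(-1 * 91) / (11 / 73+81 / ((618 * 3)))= -468.17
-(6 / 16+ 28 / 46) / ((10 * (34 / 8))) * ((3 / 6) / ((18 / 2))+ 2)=-6697 / 140760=-0.05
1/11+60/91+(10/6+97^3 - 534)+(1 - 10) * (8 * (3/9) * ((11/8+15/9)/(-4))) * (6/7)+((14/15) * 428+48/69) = 630294147727/690690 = 912557.22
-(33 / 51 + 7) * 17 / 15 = -26 / 3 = -8.67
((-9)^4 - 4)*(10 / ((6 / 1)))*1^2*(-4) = -131140 / 3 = -43713.33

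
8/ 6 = 4/ 3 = 1.33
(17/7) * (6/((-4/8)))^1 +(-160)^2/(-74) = -97148/259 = -375.09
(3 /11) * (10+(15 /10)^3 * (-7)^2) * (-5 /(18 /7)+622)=15658883 /528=29656.98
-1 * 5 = -5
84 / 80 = 21 / 20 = 1.05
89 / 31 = 2.87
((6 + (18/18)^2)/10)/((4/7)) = 49/40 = 1.22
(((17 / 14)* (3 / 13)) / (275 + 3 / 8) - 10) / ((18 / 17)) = -17038471 / 1804257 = -9.44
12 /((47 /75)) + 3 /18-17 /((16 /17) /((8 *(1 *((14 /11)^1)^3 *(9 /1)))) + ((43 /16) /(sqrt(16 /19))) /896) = -5588278939783362541 /1538571475296930 + 2356027646386176 *sqrt(19) /5455927217365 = -1749.82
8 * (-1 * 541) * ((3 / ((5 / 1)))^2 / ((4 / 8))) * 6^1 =-467424 / 25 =-18696.96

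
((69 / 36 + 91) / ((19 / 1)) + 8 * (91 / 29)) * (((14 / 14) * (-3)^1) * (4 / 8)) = -198319 / 4408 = -44.99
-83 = -83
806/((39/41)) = 2542/3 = 847.33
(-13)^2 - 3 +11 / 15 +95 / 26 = 66451 / 390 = 170.39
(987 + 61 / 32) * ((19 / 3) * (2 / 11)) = 601255 / 528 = 1138.74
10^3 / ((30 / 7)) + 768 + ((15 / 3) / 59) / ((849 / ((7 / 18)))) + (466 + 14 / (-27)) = 440845337 / 300546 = 1466.81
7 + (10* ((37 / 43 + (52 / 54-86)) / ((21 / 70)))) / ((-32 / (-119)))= -10427.39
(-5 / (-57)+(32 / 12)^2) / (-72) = -1231 / 12312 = -0.10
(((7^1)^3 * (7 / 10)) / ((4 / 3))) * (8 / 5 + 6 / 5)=50421 / 100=504.21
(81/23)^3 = 531441/12167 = 43.68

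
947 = 947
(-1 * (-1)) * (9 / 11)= 0.82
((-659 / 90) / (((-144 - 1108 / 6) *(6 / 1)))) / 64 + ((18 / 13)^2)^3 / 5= 77270246665787 / 54826371924480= 1.41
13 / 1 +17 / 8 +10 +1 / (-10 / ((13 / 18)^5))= 474382667 / 18895680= 25.11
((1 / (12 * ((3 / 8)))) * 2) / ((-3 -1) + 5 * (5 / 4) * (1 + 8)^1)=16 / 1881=0.01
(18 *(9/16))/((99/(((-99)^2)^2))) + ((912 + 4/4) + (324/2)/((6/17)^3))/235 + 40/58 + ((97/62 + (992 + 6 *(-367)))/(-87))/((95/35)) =946442281843561/96336840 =9824302.75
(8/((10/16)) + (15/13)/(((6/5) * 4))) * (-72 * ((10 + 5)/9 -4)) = 142401/65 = 2190.78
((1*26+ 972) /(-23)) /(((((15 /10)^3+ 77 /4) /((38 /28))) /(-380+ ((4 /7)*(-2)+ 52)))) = 174753792 /203987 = 856.69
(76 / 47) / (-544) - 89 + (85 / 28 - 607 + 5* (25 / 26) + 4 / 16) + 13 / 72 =-900073595 / 1308762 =-687.73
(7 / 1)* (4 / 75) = 28 / 75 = 0.37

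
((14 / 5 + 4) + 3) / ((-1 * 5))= -49 / 25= -1.96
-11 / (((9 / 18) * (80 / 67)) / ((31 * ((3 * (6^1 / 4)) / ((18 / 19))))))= -434093 / 160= -2713.08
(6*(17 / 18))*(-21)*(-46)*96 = 525504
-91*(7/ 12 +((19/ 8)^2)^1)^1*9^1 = -326235/ 64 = -5097.42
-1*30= -30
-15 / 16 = -0.94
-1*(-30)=30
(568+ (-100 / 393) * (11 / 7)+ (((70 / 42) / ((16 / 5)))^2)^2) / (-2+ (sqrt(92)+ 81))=218303236533659 / 29932209635328 - 2763332108021 * sqrt(23) / 14966104817664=6.41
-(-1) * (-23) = -23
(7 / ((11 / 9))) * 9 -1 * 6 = 501 / 11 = 45.55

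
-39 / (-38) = 39 / 38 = 1.03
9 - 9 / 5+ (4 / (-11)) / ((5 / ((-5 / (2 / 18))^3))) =364896 / 55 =6634.47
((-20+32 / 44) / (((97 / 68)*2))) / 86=-3604 / 45881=-0.08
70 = 70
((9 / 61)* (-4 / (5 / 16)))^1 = -576 / 305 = -1.89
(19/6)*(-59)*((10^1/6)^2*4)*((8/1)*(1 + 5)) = -896800/9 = -99644.44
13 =13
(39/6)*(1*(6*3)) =117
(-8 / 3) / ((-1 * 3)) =8 / 9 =0.89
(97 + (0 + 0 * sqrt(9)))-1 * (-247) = 344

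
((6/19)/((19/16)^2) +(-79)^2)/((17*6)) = 42808555/699618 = 61.19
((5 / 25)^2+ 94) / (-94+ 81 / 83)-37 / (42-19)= -11629984 / 4439575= -2.62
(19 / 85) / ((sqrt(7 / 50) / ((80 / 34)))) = 760 * sqrt(14) / 2023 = 1.41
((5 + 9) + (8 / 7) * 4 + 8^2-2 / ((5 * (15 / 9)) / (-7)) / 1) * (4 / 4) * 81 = 1194264 / 175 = 6824.37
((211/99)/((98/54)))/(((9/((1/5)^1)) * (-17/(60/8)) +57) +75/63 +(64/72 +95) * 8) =5697/3508736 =0.00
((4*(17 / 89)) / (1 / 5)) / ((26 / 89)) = 170 / 13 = 13.08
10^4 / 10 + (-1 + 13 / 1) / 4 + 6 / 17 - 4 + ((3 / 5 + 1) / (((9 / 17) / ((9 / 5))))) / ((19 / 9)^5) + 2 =1053902353213 / 1052342075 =1001.48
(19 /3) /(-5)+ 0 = -19 /15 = -1.27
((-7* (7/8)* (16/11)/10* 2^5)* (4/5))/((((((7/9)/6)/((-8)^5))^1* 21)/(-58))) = -4378853376/275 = -15923103.19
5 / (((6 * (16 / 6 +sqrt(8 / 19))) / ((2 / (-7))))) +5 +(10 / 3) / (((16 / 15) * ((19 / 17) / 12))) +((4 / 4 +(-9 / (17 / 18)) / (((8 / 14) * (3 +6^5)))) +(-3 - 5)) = 15 * sqrt(38) / 4004 +26371622559 / 838376539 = 31.48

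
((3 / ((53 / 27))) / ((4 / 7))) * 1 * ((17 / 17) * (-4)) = -567 / 53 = -10.70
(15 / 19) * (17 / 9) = 85 / 57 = 1.49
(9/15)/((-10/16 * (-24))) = 0.04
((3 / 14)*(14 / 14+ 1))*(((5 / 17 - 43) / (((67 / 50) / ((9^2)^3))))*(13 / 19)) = -752361023700 / 151487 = -4966505.53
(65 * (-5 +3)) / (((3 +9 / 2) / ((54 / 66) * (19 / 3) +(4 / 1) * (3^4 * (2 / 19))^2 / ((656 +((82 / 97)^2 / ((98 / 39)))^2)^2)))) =-433584489920226935513868005745904 / 4826728408807203925194652090475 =-89.83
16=16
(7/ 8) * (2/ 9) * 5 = 0.97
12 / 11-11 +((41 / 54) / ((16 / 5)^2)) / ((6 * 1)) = -9029621 / 912384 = -9.90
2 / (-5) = -2 / 5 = -0.40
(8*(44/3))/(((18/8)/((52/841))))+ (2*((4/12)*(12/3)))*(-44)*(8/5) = -184.51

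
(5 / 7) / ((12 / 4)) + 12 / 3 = 89 / 21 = 4.24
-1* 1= -1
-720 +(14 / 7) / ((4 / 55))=-1385 / 2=-692.50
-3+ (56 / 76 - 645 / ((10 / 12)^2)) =-88451 / 95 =-931.06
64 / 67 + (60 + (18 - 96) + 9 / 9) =-1075 / 67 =-16.04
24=24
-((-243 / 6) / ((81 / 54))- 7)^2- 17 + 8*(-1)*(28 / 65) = -76469 / 65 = -1176.45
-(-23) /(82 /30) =8.41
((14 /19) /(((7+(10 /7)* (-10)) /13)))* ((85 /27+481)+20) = -17341688 /26163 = -662.83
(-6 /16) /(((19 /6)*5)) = -9 /380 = -0.02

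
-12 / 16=-3 / 4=-0.75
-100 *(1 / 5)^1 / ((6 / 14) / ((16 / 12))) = -560 / 9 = -62.22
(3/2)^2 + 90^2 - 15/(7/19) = 225723/28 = 8061.54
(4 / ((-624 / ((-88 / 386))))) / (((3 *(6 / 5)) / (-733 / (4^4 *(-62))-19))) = -16545925 / 2150433792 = -0.01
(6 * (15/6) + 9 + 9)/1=33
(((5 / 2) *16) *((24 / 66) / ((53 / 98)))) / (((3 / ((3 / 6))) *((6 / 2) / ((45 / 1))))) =39200 / 583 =67.24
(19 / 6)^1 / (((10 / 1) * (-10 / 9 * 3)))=-19 / 200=-0.10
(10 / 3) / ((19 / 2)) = 20 / 57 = 0.35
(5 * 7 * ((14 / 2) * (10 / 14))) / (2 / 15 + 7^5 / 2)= 5250 / 252109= 0.02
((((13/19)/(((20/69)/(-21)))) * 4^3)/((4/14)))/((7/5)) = -150696/19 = -7931.37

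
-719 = -719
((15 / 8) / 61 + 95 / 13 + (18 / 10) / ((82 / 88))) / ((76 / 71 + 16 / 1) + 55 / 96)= 10271711148 / 19549579205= 0.53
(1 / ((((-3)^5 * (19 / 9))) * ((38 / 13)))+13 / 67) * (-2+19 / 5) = 252551 / 725610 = 0.35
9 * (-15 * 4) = -540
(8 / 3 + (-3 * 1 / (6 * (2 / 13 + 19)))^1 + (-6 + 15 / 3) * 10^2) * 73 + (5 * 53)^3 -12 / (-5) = 46320275201 / 2490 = 18602520.16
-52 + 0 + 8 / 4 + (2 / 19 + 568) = 9844 / 19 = 518.11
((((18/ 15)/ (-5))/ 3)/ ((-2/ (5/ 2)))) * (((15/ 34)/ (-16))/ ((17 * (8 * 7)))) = -3/ 1035776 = -0.00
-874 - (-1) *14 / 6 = -871.67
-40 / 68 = -10 / 17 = -0.59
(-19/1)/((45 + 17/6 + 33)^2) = -684/235225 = -0.00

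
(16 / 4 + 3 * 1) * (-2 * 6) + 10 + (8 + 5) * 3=-35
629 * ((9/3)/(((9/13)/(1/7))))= 8177/21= 389.38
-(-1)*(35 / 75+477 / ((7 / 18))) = 128839 / 105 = 1227.04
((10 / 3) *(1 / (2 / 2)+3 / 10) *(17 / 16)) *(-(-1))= 221 / 48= 4.60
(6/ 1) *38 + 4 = 232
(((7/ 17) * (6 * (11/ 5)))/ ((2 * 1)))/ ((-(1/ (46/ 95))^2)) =-488796/ 767125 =-0.64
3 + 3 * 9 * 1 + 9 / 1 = 39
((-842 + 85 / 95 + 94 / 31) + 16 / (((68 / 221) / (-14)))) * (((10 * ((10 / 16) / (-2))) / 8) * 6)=69181275 / 18848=3670.48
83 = 83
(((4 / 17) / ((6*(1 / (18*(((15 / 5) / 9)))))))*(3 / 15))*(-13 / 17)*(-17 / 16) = 13 / 340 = 0.04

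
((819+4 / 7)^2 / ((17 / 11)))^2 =131076479928329881 / 693889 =188901221850.08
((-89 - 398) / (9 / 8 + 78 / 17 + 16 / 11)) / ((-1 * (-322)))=-364276 / 1726403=-0.21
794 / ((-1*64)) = -397 / 32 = -12.41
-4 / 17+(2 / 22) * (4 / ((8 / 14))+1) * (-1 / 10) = -288 / 935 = -0.31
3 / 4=0.75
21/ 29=0.72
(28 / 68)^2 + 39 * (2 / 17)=1375 / 289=4.76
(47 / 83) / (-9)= -47 / 747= -0.06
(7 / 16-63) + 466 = 6455 / 16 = 403.44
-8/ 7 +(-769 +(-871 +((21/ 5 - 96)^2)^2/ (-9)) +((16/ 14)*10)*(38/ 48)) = -103589883359/ 13125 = -7892562.54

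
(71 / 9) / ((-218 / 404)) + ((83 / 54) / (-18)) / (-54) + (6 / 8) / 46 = -240178123 / 16448427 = -14.60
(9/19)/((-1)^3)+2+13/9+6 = 1534/171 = 8.97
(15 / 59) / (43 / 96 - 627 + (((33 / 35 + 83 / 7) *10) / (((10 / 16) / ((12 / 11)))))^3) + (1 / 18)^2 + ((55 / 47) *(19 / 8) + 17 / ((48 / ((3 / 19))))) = 34518468588845272498783 / 12161829558044986296624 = 2.84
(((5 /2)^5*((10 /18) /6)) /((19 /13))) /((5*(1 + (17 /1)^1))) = 40625 /590976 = 0.07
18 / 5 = 3.60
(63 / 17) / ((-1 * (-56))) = 9 / 136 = 0.07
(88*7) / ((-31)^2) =616 / 961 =0.64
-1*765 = -765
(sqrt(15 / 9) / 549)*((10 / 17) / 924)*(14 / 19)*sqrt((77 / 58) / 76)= 5*sqrt(1272810) / 38692042092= 0.00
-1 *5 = -5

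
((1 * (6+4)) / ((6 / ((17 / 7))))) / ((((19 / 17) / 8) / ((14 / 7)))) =23120 / 399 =57.94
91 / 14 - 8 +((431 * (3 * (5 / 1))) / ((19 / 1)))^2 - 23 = 83574761 / 722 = 115754.52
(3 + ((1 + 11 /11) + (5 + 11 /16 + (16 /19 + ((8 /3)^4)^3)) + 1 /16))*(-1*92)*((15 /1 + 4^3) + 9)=-10571652425268968 /10097379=-1046969953.81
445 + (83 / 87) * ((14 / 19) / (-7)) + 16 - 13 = 740378 / 1653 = 447.90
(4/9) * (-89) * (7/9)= -2492/81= -30.77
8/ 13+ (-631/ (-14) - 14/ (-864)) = 1796677/ 39312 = 45.70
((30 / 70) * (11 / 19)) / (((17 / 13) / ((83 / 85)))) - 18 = -3423723 / 192185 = -17.81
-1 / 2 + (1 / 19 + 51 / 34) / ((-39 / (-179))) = 4910 / 741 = 6.63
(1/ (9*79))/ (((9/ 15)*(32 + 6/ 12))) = 2/ 27729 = 0.00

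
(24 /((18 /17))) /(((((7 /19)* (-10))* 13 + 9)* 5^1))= -1292 /11085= -0.12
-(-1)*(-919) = -919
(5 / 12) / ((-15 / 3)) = -1 / 12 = -0.08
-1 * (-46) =46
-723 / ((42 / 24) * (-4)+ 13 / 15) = 10845 / 92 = 117.88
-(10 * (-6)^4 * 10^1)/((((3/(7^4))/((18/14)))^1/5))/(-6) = 111132000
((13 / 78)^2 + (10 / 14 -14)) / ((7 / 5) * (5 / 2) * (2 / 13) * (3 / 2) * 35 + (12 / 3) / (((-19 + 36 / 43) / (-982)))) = -33921173 / 625657914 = -0.05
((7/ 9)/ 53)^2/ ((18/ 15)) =245/ 1365174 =0.00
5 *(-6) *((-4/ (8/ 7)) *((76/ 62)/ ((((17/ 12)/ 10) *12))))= 39900/ 527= 75.71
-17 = -17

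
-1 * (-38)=38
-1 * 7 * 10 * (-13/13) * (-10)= -700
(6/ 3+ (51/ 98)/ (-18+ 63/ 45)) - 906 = -7353391/ 8134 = -904.03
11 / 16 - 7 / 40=41 / 80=0.51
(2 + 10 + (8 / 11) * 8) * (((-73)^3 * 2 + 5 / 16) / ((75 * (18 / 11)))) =-22591793 / 200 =-112958.96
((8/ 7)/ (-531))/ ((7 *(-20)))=0.00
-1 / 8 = -0.12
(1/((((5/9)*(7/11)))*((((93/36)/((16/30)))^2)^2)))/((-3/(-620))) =138412032/130335625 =1.06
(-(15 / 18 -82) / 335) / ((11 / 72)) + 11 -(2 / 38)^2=12.58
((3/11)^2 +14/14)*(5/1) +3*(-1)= 287/121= 2.37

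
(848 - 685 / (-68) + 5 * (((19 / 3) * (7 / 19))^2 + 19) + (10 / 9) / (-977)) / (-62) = -65126853 / 4119032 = -15.81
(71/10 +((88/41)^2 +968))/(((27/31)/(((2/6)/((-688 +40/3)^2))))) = 510535001/619770983040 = 0.00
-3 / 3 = -1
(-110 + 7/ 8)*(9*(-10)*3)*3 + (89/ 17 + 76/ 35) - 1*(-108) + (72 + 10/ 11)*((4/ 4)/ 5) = 463497205/ 5236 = 88521.24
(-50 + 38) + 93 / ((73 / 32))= 2100 / 73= 28.77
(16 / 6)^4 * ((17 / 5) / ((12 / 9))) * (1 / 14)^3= 0.05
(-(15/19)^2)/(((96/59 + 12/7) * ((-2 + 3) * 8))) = -0.02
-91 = -91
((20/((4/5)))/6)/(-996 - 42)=-25/6228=-0.00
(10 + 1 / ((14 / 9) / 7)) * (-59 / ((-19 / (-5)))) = -8555 / 38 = -225.13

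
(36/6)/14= 0.43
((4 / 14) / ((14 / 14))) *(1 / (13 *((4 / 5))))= 5 / 182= 0.03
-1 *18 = -18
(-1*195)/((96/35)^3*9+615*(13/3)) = -8360625/122224499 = -0.07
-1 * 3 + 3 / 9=-8 / 3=-2.67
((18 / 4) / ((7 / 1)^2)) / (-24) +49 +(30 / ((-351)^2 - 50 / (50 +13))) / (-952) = 5068496256413 / 103446778064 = 49.00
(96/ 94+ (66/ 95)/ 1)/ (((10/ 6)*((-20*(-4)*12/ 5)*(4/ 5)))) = 3831/ 571520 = 0.01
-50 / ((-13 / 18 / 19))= 17100 / 13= 1315.38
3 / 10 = 0.30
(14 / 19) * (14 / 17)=196 / 323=0.61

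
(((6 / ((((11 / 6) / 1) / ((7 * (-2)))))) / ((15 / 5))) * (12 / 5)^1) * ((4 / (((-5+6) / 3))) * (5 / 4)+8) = -46368 / 55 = -843.05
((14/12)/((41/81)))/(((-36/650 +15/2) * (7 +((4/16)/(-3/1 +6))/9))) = 2211300/50062681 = 0.04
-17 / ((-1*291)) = 17 / 291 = 0.06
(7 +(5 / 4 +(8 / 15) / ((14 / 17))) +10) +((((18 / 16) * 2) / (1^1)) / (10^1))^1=16063 / 840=19.12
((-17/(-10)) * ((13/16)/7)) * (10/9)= 221/1008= 0.22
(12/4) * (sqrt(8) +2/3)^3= 440/9 +56 * sqrt(2)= 128.08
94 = 94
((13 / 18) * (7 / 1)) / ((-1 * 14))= -13 / 36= -0.36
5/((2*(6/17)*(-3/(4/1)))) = -85/9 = -9.44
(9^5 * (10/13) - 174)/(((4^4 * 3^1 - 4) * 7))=147057/17381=8.46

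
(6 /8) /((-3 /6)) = -3 /2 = -1.50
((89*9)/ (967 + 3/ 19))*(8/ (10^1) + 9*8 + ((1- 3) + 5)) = 5768001/ 91880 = 62.78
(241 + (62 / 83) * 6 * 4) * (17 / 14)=365347 / 1162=314.41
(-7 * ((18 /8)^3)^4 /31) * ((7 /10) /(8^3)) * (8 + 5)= -179907614738397 /2662879723520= -67.56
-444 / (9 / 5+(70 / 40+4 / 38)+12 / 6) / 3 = -56240 / 2149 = -26.17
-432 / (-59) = 432 / 59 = 7.32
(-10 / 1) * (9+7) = -160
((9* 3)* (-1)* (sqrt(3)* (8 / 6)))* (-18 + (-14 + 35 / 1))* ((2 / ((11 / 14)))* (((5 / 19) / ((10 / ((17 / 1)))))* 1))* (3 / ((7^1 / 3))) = -33048* sqrt(3) / 209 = -273.88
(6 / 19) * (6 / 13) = 36 / 247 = 0.15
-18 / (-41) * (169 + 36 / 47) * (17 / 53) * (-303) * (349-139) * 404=-62764370862480 / 102131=-614547697.20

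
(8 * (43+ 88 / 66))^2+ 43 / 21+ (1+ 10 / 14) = 7924909 / 63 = 125792.21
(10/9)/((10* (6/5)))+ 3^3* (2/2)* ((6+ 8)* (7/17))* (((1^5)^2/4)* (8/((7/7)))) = 285853/918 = 311.39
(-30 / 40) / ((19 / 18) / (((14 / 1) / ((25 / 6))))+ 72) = -1134 / 109339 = -0.01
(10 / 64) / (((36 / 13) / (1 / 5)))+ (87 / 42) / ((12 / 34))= 47419 / 8064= 5.88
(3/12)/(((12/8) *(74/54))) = 9/74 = 0.12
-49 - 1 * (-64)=15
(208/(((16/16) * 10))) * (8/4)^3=832/5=166.40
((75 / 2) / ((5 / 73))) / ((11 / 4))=2190 / 11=199.09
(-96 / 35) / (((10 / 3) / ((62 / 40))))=-1116 / 875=-1.28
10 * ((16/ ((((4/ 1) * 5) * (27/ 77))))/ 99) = 56/ 243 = 0.23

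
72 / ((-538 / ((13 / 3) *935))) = -542.23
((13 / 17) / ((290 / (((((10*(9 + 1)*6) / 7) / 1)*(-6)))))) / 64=-585 / 27608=-0.02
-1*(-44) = 44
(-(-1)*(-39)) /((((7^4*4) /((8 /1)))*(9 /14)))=-52 /1029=-0.05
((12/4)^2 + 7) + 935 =951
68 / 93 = 0.73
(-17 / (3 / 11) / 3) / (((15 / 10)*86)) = -187 / 1161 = -0.16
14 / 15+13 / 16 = 419 / 240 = 1.75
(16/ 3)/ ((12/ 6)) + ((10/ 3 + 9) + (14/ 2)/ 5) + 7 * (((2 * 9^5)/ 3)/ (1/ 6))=8266942/ 5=1653388.40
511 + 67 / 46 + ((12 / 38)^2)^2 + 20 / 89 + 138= 347165984193 / 533534174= 650.69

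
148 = 148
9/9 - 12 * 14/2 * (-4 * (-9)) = -3023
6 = 6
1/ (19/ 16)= 16/ 19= 0.84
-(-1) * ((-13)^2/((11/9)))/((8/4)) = 1521/22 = 69.14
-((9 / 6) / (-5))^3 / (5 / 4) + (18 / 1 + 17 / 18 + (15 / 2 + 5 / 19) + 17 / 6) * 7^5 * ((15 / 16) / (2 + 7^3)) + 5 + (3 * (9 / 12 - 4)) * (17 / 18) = 105796372181 / 78660000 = 1344.98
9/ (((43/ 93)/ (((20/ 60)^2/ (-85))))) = -93/ 3655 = -0.03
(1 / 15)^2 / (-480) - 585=-63180001 / 108000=-585.00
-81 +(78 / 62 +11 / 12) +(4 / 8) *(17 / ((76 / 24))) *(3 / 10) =-78.02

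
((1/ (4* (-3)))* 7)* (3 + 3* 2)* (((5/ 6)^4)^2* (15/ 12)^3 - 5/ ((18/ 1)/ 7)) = 1121335285/ 143327232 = 7.82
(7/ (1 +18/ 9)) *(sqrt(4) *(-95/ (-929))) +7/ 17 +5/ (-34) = 0.74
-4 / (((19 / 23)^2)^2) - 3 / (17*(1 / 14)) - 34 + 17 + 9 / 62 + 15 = -1773943095 / 137358334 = -12.91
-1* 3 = -3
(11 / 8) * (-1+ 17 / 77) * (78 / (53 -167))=195 / 266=0.73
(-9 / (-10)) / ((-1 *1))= -9 / 10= -0.90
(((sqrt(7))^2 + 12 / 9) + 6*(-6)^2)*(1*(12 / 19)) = 2692 / 19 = 141.68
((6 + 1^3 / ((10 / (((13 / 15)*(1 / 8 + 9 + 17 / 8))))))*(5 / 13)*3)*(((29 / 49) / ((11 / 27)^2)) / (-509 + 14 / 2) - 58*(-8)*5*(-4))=-1778343213069 / 23810864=-74686.21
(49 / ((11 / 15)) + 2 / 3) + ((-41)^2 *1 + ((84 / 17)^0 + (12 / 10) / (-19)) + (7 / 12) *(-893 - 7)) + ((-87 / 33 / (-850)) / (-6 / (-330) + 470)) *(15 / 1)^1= 1124614308551 / 918486030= 1224.42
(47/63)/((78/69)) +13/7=589/234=2.52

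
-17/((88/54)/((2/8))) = -459/176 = -2.61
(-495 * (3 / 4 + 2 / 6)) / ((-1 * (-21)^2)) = 1.22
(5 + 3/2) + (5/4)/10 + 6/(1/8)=437/8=54.62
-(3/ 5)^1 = -3/ 5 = -0.60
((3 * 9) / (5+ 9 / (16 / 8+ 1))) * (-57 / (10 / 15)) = -4617 / 16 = -288.56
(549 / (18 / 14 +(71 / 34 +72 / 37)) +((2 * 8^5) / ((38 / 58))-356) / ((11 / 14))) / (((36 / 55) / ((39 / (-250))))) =-2693299207053 / 89009300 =-30258.63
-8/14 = -4/7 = -0.57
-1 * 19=-19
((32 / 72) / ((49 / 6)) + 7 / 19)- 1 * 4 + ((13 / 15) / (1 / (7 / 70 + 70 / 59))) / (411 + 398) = -23834834873 / 6665634150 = -3.58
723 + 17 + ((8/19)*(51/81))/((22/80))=4181260/5643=740.96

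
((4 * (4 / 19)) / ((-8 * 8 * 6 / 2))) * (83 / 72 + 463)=-33419 / 16416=-2.04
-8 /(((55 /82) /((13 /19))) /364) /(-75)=3104192 /78375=39.61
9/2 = 4.50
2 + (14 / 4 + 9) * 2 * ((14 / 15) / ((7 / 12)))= 42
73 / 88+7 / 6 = 527 / 264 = 2.00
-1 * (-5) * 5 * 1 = 25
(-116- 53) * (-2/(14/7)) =169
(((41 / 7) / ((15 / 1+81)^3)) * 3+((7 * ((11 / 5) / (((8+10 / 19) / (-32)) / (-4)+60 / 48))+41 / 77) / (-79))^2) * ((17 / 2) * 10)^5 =2976487298628420071582499875 / 27971176981764538368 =106412658.31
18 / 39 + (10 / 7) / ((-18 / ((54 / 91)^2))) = 25134 / 57967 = 0.43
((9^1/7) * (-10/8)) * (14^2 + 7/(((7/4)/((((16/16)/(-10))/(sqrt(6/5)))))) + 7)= -1305/4 + 3 * sqrt(30)/28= -325.66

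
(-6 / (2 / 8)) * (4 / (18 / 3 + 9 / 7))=-224 / 17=-13.18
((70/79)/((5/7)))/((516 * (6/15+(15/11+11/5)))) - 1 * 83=-368789213/4443276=-83.00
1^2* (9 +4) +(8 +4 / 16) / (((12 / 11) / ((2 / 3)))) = 433 / 24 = 18.04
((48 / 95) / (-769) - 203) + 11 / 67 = -992820666 / 4894685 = -202.84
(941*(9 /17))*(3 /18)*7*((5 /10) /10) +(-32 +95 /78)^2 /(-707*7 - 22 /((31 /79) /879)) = 50498200893931 /1738749827880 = 29.04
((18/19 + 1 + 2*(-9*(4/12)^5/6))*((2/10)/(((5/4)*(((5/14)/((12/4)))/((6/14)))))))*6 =47648/7125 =6.69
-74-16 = -90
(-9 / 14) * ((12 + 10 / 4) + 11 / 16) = -2187 / 224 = -9.76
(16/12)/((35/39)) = 52/35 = 1.49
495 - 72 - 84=339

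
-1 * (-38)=38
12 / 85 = 0.14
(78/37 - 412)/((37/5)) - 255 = -424925/1369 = -310.39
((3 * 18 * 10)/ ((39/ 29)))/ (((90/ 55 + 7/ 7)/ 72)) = 10966.15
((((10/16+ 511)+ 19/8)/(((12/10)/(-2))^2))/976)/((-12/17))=-2.07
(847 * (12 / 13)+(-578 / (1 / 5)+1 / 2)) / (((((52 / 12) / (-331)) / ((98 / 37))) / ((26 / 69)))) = 160677.03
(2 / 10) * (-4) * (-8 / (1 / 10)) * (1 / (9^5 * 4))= 16 / 59049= 0.00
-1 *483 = -483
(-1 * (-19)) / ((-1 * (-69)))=19 / 69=0.28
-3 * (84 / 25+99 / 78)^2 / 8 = -27162243 / 3380000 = -8.04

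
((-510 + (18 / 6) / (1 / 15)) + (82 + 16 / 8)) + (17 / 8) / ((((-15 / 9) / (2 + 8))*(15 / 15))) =-1575 / 4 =-393.75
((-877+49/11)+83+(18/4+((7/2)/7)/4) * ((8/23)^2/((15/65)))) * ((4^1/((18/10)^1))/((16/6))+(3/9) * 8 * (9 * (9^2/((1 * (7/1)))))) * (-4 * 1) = 321506466266/366597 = 877002.45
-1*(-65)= 65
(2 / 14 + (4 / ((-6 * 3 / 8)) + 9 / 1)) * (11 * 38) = 193952 / 63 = 3078.60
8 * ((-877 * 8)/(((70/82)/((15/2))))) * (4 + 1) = -17259360/7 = -2465622.86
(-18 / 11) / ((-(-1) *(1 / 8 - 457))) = 144 / 40205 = 0.00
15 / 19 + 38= 38.79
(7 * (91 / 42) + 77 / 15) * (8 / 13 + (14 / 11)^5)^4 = 95420691908265798728817408000 / 19214412605268846422789761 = 4966.10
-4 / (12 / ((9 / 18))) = -1 / 6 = -0.17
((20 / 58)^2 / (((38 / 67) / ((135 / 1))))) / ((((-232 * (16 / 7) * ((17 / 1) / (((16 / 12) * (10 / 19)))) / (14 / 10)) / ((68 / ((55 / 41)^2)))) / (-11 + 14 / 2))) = 496685070 / 1065335909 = 0.47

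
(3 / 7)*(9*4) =108 / 7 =15.43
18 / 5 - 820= -4082 / 5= -816.40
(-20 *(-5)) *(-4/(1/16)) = -6400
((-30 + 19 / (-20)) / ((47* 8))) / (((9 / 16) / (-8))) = 2476 / 2115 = 1.17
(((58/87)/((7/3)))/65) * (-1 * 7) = -0.03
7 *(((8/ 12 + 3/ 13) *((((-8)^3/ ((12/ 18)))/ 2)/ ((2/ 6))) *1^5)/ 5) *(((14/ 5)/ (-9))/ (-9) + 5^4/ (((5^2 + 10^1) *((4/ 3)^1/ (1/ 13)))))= -35161504/ 22815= -1541.16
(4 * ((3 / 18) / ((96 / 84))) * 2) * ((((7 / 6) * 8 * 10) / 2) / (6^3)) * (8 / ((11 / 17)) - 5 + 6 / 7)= 2.07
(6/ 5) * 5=6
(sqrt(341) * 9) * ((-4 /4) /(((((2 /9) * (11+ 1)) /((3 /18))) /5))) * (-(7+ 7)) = 315 * sqrt(341) /8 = 727.11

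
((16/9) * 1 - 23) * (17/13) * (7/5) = -22729/585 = -38.85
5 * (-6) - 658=-688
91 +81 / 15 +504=3002 / 5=600.40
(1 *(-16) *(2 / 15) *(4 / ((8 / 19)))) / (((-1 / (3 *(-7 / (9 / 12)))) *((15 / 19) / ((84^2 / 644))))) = -4528384 / 575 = -7875.45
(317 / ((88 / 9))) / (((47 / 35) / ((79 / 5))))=1577709 / 4136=381.46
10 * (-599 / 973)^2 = 3588010 / 946729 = 3.79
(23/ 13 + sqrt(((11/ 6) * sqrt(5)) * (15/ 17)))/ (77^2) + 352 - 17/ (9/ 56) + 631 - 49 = sqrt(374) * 5^(3/ 4)/ 201586 + 574532165/ 693693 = 828.22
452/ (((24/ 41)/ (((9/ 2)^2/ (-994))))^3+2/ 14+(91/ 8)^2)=-274700412419328/ 14338681891790843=-0.02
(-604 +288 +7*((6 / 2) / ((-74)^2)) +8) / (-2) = 1686587 / 10952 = 154.00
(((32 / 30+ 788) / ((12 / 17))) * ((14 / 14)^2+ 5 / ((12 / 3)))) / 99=4573 / 180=25.41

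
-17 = -17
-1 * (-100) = 100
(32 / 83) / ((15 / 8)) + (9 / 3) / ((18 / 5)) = 2587 / 2490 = 1.04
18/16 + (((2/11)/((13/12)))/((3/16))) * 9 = 10503/1144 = 9.18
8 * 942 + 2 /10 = 37681 /5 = 7536.20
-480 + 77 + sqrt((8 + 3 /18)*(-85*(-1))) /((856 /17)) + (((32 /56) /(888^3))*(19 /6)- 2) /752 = -2228198867854829 /5528992960512 + 119*sqrt(510) /5136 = -402.48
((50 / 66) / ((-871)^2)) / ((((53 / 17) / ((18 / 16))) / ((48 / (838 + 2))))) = 255 / 12384055684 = 0.00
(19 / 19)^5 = 1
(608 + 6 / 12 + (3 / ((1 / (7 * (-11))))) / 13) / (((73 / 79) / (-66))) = -40040913 / 949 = -42192.74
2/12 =1/6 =0.17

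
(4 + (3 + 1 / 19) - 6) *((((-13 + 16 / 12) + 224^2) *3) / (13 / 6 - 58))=-3611832 / 1273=-2837.26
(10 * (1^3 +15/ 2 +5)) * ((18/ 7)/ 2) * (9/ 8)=10935/ 56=195.27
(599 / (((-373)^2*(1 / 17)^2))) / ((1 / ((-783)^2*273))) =28974158816967 / 139129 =208253914.12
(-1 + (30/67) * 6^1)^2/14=12769/62846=0.20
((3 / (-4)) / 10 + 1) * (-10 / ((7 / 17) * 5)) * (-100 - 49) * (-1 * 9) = -843489 / 140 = -6024.92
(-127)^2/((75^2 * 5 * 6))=16129/168750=0.10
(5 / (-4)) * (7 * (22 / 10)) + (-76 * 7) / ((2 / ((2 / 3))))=-2359 / 12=-196.58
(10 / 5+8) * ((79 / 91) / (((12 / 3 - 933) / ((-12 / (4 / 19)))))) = 0.53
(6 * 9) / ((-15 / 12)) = -216 / 5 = -43.20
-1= -1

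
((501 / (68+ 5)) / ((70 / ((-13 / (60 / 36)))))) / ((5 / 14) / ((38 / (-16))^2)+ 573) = -7053579 / 5285678150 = -0.00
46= 46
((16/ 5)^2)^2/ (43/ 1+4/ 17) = 1114112/ 459375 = 2.43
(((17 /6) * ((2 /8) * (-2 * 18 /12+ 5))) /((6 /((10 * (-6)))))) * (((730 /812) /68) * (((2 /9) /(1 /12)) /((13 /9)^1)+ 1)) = -67525 /126672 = -0.53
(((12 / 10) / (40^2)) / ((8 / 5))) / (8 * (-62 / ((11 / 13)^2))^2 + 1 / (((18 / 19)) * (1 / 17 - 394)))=2647370979 / 338804787229020800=0.00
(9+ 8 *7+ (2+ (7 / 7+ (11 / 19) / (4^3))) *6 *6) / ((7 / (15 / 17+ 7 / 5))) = 56.51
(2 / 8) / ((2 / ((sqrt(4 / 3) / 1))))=sqrt(3) / 12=0.14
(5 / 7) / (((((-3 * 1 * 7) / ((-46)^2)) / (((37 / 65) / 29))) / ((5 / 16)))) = -0.44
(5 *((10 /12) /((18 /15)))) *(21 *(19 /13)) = 16625 /156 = 106.57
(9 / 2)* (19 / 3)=57 / 2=28.50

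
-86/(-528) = 43/264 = 0.16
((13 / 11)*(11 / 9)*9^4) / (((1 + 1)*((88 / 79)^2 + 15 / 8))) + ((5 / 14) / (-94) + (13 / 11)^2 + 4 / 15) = 565706593073863 / 371578002180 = 1522.44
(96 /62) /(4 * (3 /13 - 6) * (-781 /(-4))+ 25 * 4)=-624 /1775525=-0.00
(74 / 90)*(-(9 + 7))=-592 / 45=-13.16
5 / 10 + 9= 19 / 2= 9.50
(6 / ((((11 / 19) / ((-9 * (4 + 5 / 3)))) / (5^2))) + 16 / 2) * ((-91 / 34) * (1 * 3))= 19828263 / 187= 106033.49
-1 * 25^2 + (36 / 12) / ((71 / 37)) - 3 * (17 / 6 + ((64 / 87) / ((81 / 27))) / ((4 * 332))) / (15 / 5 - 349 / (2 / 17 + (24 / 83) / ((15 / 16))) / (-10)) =-10879300073086 / 17447729215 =-623.54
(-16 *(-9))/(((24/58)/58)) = 20184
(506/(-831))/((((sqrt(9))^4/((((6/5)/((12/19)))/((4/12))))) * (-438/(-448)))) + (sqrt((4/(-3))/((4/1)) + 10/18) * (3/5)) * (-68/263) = -68 * sqrt(2)/1315 - 1076768/24568515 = -0.12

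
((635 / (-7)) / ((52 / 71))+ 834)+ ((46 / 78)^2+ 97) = 34389295 / 42588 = 807.49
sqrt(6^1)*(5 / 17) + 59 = 5*sqrt(6) / 17 + 59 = 59.72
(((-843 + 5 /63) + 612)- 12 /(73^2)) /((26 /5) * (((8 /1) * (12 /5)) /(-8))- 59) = 1938176200 /599944149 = 3.23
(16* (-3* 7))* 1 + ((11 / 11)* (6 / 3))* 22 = -292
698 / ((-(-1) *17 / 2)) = 1396 / 17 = 82.12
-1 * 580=-580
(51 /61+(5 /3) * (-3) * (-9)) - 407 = -22031 /61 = -361.16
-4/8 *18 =-9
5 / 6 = 0.83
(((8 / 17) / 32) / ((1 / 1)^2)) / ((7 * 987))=1 / 469812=0.00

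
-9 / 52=-0.17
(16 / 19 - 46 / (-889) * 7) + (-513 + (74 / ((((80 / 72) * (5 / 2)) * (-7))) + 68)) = -189010883 / 422275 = -447.60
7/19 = 0.37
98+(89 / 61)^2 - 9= 339090 / 3721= 91.13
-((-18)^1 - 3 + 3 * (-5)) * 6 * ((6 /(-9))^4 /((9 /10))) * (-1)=-1280 /27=-47.41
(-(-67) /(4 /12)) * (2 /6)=67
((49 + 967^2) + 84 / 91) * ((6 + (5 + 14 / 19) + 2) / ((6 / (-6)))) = -3172926366 / 247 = -12845855.73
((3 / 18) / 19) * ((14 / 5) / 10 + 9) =116 / 1425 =0.08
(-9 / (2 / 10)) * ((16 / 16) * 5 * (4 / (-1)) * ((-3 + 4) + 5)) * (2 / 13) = 10800 / 13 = 830.77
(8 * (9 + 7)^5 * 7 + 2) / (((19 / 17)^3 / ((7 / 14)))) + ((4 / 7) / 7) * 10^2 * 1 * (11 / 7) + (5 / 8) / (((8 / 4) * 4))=21030237.98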